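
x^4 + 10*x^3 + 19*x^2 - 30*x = x*(x - 1)*(x + 5)*(x + 6)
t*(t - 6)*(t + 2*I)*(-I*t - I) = -I*t^4 + 2*t^3 + 5*I*t^3 - 10*t^2 + 6*I*t^2 - 12*t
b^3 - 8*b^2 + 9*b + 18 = (b - 6)*(b - 3)*(b + 1)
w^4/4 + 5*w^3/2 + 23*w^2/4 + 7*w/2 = w*(w/4 + 1/2)*(w + 1)*(w + 7)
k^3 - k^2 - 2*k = k*(k - 2)*(k + 1)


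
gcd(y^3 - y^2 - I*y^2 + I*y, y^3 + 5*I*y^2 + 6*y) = y^2 - I*y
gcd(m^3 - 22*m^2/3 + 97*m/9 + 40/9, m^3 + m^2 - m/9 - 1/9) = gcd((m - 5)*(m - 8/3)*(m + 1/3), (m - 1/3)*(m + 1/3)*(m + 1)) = m + 1/3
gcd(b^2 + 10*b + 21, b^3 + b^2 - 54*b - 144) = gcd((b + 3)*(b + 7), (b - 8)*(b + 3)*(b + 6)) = b + 3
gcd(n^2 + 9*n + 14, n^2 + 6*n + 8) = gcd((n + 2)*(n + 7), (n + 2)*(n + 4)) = n + 2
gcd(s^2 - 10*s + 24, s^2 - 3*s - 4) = s - 4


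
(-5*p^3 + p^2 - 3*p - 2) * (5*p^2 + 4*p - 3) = -25*p^5 - 15*p^4 + 4*p^3 - 25*p^2 + p + 6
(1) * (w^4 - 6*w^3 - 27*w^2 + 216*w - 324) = w^4 - 6*w^3 - 27*w^2 + 216*w - 324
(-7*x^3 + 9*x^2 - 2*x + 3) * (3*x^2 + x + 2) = -21*x^5 + 20*x^4 - 11*x^3 + 25*x^2 - x + 6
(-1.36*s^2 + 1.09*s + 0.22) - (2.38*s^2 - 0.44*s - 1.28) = -3.74*s^2 + 1.53*s + 1.5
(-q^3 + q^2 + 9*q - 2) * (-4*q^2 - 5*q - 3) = 4*q^5 + q^4 - 38*q^3 - 40*q^2 - 17*q + 6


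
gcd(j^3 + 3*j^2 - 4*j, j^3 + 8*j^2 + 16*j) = j^2 + 4*j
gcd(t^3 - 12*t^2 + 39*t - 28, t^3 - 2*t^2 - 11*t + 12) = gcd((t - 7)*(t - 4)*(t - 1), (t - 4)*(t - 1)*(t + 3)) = t^2 - 5*t + 4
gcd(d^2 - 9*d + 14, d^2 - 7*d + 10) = d - 2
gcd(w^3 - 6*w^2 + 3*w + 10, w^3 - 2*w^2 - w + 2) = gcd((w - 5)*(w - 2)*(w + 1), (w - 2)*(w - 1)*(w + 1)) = w^2 - w - 2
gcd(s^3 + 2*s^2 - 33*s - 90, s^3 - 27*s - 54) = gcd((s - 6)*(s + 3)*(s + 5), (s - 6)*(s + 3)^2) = s^2 - 3*s - 18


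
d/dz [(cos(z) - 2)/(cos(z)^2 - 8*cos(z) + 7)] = (cos(z)^2 - 4*cos(z) + 9)*sin(z)/(cos(z)^2 - 8*cos(z) + 7)^2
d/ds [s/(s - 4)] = -4/(s - 4)^2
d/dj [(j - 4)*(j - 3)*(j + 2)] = 3*j^2 - 10*j - 2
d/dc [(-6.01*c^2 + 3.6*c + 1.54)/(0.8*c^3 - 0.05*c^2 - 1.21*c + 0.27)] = (4.808*c^4 - 5.76*c^3 + 3.7561*c^2 - 3.0914*c + 2.8354)/(0.64*c^6 - 0.08*c^5 - 1.9335*c^4 + 0.553*c^3 + 1.4371*c^2 - 0.6534*c + 0.0729)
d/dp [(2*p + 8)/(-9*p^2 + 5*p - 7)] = 18*(p^2 + 8*p - 3)/(81*p^4 - 90*p^3 + 151*p^2 - 70*p + 49)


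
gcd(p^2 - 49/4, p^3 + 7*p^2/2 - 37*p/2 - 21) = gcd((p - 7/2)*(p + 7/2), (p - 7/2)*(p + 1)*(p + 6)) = p - 7/2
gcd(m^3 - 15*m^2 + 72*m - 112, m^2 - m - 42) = m - 7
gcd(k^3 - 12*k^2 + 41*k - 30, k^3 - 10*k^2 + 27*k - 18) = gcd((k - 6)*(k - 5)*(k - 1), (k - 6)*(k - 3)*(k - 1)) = k^2 - 7*k + 6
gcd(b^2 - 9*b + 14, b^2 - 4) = b - 2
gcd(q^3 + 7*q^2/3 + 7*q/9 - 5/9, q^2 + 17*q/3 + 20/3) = q + 5/3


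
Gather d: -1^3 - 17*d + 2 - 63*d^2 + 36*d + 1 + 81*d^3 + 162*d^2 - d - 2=81*d^3 + 99*d^2 + 18*d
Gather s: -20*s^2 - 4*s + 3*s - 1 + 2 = -20*s^2 - s + 1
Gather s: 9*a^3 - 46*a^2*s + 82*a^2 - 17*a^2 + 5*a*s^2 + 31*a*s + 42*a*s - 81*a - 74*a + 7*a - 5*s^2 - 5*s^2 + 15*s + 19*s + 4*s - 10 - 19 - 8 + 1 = 9*a^3 + 65*a^2 - 148*a + s^2*(5*a - 10) + s*(-46*a^2 + 73*a + 38) - 36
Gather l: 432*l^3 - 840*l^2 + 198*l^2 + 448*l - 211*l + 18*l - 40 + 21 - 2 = 432*l^3 - 642*l^2 + 255*l - 21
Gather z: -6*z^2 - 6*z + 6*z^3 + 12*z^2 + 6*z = 6*z^3 + 6*z^2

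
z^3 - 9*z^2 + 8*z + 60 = (z - 6)*(z - 5)*(z + 2)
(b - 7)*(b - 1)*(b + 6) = b^3 - 2*b^2 - 41*b + 42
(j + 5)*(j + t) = j^2 + j*t + 5*j + 5*t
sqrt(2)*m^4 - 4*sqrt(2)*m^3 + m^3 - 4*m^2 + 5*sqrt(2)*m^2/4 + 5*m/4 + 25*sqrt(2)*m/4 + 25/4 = (m - 5/2)^2*(m + sqrt(2)/2)*(sqrt(2)*m + sqrt(2))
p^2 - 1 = (p - 1)*(p + 1)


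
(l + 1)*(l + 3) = l^2 + 4*l + 3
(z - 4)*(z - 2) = z^2 - 6*z + 8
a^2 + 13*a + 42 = (a + 6)*(a + 7)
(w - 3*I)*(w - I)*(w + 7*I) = w^3 + 3*I*w^2 + 25*w - 21*I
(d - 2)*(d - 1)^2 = d^3 - 4*d^2 + 5*d - 2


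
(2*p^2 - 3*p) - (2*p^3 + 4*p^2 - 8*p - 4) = -2*p^3 - 2*p^2 + 5*p + 4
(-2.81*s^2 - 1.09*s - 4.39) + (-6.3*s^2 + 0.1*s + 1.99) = -9.11*s^2 - 0.99*s - 2.4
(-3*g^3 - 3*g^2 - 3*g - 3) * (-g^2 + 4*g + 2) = 3*g^5 - 9*g^4 - 15*g^3 - 15*g^2 - 18*g - 6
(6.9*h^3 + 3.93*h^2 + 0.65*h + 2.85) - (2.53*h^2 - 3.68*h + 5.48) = 6.9*h^3 + 1.4*h^2 + 4.33*h - 2.63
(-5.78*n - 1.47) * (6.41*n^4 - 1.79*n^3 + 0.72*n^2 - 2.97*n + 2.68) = -37.0498*n^5 + 0.923500000000001*n^4 - 1.5303*n^3 + 16.1082*n^2 - 11.1245*n - 3.9396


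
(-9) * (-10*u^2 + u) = 90*u^2 - 9*u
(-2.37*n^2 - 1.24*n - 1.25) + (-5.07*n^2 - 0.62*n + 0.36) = -7.44*n^2 - 1.86*n - 0.89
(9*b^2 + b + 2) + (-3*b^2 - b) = 6*b^2 + 2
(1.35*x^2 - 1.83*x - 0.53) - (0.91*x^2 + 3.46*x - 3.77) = 0.44*x^2 - 5.29*x + 3.24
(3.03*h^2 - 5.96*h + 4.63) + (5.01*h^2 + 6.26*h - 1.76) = 8.04*h^2 + 0.3*h + 2.87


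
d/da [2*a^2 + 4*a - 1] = 4*a + 4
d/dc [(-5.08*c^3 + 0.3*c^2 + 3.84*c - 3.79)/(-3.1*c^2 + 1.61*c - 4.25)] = (15.748*c^4 - 16.3576*c^3 + 77.157*c^2 - 26.048*c - 10.2181)/(9.61*c^4 - 9.982*c^3 + 28.9421*c^2 - 13.685*c + 18.0625)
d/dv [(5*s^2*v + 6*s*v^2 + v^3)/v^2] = -5*s^2/v^2 + 1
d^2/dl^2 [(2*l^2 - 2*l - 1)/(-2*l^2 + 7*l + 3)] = 2*(-20*l^3 - 24*l^2 - 6*l - 5)/(8*l^6 - 84*l^5 + 258*l^4 - 91*l^3 - 387*l^2 - 189*l - 27)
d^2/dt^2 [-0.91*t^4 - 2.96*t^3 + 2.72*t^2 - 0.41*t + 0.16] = -10.92*t^2 - 17.76*t + 5.44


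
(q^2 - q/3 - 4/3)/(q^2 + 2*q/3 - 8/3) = (q + 1)/(q + 2)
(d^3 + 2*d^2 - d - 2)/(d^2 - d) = d + 3 + 2/d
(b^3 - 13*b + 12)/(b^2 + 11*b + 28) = (b^2 - 4*b + 3)/(b + 7)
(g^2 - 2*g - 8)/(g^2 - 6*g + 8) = (g + 2)/(g - 2)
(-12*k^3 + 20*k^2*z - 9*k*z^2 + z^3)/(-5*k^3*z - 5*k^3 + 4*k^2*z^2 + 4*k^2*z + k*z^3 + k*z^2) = (12*k^2 - 8*k*z + z^2)/(k*(5*k*z + 5*k + z^2 + z))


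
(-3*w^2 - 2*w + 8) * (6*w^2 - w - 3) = -18*w^4 - 9*w^3 + 59*w^2 - 2*w - 24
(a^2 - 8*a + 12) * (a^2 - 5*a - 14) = a^4 - 13*a^3 + 38*a^2 + 52*a - 168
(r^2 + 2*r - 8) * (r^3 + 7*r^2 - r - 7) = r^5 + 9*r^4 + 5*r^3 - 65*r^2 - 6*r + 56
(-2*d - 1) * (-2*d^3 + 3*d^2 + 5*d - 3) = 4*d^4 - 4*d^3 - 13*d^2 + d + 3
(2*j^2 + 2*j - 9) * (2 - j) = -2*j^3 + 2*j^2 + 13*j - 18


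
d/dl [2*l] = 2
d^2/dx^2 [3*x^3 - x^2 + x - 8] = 18*x - 2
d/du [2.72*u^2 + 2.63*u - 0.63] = 5.44*u + 2.63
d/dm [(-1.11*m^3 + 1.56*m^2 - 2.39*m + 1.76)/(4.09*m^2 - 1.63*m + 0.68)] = (-4.5399*m^4 + 3.6186*m^3 + 4.9679*m^2 - 12.2752*m + 1.2436)/(16.7281*m^4 - 13.3334*m^3 + 8.2193*m^2 - 2.2168*m + 0.4624)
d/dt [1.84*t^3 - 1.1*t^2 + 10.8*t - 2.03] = 5.52*t^2 - 2.2*t + 10.8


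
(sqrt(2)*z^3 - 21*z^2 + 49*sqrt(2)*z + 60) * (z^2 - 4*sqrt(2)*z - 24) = sqrt(2)*z^5 - 29*z^4 + 109*sqrt(2)*z^3 + 172*z^2 - 1416*sqrt(2)*z - 1440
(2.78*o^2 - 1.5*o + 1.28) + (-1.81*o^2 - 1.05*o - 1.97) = 0.97*o^2 - 2.55*o - 0.69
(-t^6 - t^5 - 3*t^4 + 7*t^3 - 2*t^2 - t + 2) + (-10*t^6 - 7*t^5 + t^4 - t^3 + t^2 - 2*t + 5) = -11*t^6 - 8*t^5 - 2*t^4 + 6*t^3 - t^2 - 3*t + 7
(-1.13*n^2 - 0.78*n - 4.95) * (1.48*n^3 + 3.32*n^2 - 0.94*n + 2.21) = -1.6724*n^5 - 4.906*n^4 - 8.8534*n^3 - 18.1981*n^2 + 2.9292*n - 10.9395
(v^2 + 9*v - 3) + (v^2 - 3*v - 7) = 2*v^2 + 6*v - 10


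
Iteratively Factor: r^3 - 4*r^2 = (r)*(r^2 - 4*r) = r*(r - 4)*(r)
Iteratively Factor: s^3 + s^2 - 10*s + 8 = (s - 1)*(s^2 + 2*s - 8) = (s - 2)*(s - 1)*(s + 4)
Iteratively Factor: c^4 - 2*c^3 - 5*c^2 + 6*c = (c - 1)*(c^3 - c^2 - 6*c) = (c - 3)*(c - 1)*(c^2 + 2*c) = c*(c - 3)*(c - 1)*(c + 2)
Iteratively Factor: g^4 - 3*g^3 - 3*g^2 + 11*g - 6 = (g + 2)*(g^3 - 5*g^2 + 7*g - 3) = (g - 1)*(g + 2)*(g^2 - 4*g + 3) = (g - 3)*(g - 1)*(g + 2)*(g - 1)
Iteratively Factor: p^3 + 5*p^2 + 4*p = (p)*(p^2 + 5*p + 4) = p*(p + 4)*(p + 1)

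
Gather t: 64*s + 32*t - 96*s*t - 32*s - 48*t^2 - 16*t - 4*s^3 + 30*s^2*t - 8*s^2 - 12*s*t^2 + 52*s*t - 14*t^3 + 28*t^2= -4*s^3 - 8*s^2 + 32*s - 14*t^3 + t^2*(-12*s - 20) + t*(30*s^2 - 44*s + 16)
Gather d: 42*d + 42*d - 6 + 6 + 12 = 84*d + 12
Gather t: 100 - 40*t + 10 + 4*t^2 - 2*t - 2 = 4*t^2 - 42*t + 108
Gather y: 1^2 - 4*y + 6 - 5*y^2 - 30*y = -5*y^2 - 34*y + 7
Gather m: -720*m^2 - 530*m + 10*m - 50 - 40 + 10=-720*m^2 - 520*m - 80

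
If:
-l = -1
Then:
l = 1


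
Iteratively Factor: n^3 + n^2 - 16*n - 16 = (n + 4)*(n^2 - 3*n - 4) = (n - 4)*(n + 4)*(n + 1)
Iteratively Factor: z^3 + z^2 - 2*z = (z + 2)*(z^2 - z) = (z - 1)*(z + 2)*(z)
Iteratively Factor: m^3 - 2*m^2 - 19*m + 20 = (m - 5)*(m^2 + 3*m - 4) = (m - 5)*(m + 4)*(m - 1)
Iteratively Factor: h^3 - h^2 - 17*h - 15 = (h + 3)*(h^2 - 4*h - 5) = (h + 1)*(h + 3)*(h - 5)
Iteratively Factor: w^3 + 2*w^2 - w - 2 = (w + 2)*(w^2 - 1) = (w + 1)*(w + 2)*(w - 1)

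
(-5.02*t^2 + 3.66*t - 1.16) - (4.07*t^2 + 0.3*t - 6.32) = -9.09*t^2 + 3.36*t + 5.16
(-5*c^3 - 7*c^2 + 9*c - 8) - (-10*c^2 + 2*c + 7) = -5*c^3 + 3*c^2 + 7*c - 15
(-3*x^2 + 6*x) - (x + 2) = -3*x^2 + 5*x - 2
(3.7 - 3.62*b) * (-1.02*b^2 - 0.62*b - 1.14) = 3.6924*b^3 - 1.5296*b^2 + 1.8328*b - 4.218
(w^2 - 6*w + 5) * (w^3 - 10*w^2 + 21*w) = w^5 - 16*w^4 + 86*w^3 - 176*w^2 + 105*w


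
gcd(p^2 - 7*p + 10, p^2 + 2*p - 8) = p - 2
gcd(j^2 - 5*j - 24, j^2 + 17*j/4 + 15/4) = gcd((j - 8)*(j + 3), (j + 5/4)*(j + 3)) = j + 3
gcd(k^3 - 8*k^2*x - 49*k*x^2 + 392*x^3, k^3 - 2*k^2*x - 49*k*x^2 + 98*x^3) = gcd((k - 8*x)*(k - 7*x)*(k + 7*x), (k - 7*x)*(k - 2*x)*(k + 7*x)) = -k^2 + 49*x^2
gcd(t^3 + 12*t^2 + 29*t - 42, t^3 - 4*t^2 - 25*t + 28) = t - 1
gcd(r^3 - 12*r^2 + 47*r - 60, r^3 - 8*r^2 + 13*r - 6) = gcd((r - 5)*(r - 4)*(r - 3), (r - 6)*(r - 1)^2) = 1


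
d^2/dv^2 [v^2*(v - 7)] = 6*v - 14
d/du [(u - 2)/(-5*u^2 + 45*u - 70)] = 1/(5*(u^2 - 14*u + 49))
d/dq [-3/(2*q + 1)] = 6/(2*q + 1)^2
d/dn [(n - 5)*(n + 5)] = 2*n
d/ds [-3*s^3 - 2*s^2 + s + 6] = -9*s^2 - 4*s + 1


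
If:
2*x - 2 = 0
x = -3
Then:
No Solution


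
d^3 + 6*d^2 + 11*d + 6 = (d + 1)*(d + 2)*(d + 3)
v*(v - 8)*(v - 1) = v^3 - 9*v^2 + 8*v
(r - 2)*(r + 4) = r^2 + 2*r - 8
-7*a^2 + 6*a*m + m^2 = (-a + m)*(7*a + m)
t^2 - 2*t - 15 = (t - 5)*(t + 3)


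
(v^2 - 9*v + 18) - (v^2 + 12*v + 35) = -21*v - 17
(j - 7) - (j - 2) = -5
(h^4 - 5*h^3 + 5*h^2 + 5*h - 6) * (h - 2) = h^5 - 7*h^4 + 15*h^3 - 5*h^2 - 16*h + 12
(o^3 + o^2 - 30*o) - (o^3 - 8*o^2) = 9*o^2 - 30*o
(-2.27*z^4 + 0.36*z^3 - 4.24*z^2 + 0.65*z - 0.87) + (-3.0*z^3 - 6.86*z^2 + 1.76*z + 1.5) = -2.27*z^4 - 2.64*z^3 - 11.1*z^2 + 2.41*z + 0.63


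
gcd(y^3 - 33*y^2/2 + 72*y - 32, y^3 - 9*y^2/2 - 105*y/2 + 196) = y - 8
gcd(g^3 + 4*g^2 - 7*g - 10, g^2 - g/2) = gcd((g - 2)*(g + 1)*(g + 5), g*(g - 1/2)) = 1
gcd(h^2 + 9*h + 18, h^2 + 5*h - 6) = h + 6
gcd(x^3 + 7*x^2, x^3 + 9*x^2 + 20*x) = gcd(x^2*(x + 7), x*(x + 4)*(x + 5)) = x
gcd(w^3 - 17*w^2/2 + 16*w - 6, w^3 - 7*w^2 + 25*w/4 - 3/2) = w^2 - 13*w/2 + 3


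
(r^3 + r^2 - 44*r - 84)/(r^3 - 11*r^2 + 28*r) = (r^2 + 8*r + 12)/(r*(r - 4))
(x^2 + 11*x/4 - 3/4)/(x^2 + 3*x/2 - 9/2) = (4*x - 1)/(2*(2*x - 3))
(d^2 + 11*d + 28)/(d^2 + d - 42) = (d + 4)/(d - 6)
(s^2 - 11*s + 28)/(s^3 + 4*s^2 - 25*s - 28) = (s - 7)/(s^2 + 8*s + 7)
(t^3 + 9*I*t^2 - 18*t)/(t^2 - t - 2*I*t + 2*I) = t*(t^2 + 9*I*t - 18)/(t^2 - t - 2*I*t + 2*I)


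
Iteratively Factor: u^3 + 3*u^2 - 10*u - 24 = (u + 4)*(u^2 - u - 6) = (u - 3)*(u + 4)*(u + 2)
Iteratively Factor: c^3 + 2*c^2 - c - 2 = (c + 2)*(c^2 - 1) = (c - 1)*(c + 2)*(c + 1)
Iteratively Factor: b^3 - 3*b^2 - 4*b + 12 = (b + 2)*(b^2 - 5*b + 6) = (b - 3)*(b + 2)*(b - 2)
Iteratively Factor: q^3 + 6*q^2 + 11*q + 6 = (q + 3)*(q^2 + 3*q + 2) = (q + 1)*(q + 3)*(q + 2)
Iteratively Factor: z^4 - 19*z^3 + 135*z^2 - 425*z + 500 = (z - 5)*(z^3 - 14*z^2 + 65*z - 100) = (z - 5)*(z - 4)*(z^2 - 10*z + 25) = (z - 5)^2*(z - 4)*(z - 5)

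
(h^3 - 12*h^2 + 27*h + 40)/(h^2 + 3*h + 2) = (h^2 - 13*h + 40)/(h + 2)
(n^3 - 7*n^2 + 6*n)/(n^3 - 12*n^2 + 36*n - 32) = n*(n^2 - 7*n + 6)/(n^3 - 12*n^2 + 36*n - 32)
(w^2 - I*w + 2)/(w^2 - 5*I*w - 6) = (w + I)/(w - 3*I)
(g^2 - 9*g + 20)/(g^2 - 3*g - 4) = (g - 5)/(g + 1)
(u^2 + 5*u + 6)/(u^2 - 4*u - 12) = (u + 3)/(u - 6)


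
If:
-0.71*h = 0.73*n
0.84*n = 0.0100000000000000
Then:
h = -0.01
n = 0.01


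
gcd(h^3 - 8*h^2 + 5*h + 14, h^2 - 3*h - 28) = h - 7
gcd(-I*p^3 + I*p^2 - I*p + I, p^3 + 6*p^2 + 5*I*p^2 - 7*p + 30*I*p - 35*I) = p - 1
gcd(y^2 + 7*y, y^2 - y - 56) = y + 7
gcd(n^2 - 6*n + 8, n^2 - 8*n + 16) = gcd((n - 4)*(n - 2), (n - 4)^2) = n - 4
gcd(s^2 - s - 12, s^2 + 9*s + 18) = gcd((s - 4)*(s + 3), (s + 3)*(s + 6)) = s + 3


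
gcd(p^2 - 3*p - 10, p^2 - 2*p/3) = 1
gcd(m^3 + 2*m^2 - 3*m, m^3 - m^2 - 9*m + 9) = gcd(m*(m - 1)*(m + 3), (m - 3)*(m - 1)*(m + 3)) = m^2 + 2*m - 3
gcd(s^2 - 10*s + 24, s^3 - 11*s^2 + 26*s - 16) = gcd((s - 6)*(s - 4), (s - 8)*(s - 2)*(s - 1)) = 1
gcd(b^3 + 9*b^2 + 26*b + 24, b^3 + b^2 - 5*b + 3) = b + 3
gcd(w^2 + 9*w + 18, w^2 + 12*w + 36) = w + 6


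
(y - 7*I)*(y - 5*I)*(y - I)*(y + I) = y^4 - 12*I*y^3 - 34*y^2 - 12*I*y - 35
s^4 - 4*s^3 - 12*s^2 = s^2*(s - 6)*(s + 2)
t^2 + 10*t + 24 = (t + 4)*(t + 6)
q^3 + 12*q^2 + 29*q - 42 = (q - 1)*(q + 6)*(q + 7)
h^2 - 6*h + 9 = (h - 3)^2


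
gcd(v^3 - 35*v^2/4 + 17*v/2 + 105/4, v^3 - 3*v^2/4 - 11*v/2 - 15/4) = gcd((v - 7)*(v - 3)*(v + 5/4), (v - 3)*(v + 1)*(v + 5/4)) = v^2 - 7*v/4 - 15/4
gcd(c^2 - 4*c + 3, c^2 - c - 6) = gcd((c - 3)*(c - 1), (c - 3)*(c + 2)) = c - 3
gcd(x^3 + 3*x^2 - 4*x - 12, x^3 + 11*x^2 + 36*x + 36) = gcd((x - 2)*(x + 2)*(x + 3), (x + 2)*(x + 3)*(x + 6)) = x^2 + 5*x + 6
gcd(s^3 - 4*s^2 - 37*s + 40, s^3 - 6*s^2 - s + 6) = s - 1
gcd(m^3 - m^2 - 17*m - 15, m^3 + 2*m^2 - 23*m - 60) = m^2 - 2*m - 15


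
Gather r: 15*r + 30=15*r + 30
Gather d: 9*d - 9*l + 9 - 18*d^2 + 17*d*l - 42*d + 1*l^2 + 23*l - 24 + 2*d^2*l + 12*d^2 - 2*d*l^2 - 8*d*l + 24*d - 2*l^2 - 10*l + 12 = d^2*(2*l - 6) + d*(-2*l^2 + 9*l - 9) - l^2 + 4*l - 3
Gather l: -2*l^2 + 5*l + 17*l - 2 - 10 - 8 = -2*l^2 + 22*l - 20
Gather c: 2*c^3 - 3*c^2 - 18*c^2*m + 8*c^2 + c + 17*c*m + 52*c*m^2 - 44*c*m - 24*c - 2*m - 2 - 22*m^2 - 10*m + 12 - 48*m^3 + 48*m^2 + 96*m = 2*c^3 + c^2*(5 - 18*m) + c*(52*m^2 - 27*m - 23) - 48*m^3 + 26*m^2 + 84*m + 10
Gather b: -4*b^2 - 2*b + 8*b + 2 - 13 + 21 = -4*b^2 + 6*b + 10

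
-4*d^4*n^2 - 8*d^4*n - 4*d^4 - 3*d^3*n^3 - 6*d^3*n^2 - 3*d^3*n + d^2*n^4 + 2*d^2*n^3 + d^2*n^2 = (-4*d + n)*(d + n)*(d*n + d)^2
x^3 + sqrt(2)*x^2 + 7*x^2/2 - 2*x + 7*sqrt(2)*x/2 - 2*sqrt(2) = (x - 1/2)*(x + 4)*(x + sqrt(2))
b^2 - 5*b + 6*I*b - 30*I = (b - 5)*(b + 6*I)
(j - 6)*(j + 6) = j^2 - 36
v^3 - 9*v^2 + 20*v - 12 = (v - 6)*(v - 2)*(v - 1)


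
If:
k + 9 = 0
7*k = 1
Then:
No Solution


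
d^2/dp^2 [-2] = 0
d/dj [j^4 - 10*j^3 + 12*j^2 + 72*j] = 4*j^3 - 30*j^2 + 24*j + 72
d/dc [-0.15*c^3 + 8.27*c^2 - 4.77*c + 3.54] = -0.45*c^2 + 16.54*c - 4.77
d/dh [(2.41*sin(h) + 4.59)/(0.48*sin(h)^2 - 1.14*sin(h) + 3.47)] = (-1.1568*sin(h)^2 - 4.4064*sin(h) + 13.5953)*cos(h)/(0.2304*sin(h)^4 - 1.0944*sin(h)^3 + 4.6308*sin(h)^2 - 7.9116*sin(h) + 12.0409)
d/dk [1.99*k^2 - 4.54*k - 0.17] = 3.98*k - 4.54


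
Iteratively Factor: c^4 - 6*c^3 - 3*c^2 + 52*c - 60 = (c - 5)*(c^3 - c^2 - 8*c + 12) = (c - 5)*(c - 2)*(c^2 + c - 6) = (c - 5)*(c - 2)^2*(c + 3)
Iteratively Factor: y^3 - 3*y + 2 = (y - 1)*(y^2 + y - 2) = (y - 1)^2*(y + 2)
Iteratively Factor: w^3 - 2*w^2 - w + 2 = (w - 2)*(w^2 - 1) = (w - 2)*(w + 1)*(w - 1)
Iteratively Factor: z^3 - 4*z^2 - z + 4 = (z - 1)*(z^2 - 3*z - 4) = (z - 1)*(z + 1)*(z - 4)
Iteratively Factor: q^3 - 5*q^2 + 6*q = (q - 3)*(q^2 - 2*q) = (q - 3)*(q - 2)*(q)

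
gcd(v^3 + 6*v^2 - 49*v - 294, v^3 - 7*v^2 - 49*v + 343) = v^2 - 49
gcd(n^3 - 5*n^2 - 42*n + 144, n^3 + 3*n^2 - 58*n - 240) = n^2 - 2*n - 48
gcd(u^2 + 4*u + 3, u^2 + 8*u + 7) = u + 1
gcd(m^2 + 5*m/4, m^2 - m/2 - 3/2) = 1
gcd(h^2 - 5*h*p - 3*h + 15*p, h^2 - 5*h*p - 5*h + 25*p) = -h + 5*p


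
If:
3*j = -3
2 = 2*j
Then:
No Solution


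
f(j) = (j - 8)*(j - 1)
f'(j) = 2*j - 9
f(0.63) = 2.73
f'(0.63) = -7.74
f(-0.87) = 16.59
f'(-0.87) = -10.74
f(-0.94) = 17.34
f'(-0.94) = -10.88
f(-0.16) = 9.47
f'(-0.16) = -9.32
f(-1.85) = 28.07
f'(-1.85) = -12.70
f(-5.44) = 86.55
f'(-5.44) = -19.88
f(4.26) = -12.19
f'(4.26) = -0.48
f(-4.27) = 64.66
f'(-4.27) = -17.54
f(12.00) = 44.00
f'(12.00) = 15.00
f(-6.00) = 98.00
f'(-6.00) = -21.00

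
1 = 1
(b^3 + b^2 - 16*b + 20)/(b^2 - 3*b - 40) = (b^2 - 4*b + 4)/(b - 8)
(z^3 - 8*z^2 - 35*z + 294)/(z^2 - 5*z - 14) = (z^2 - z - 42)/(z + 2)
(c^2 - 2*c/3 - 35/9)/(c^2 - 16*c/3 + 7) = (c + 5/3)/(c - 3)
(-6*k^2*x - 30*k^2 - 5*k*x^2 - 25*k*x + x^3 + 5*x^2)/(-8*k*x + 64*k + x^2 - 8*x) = (6*k^2*x + 30*k^2 + 5*k*x^2 + 25*k*x - x^3 - 5*x^2)/(8*k*x - 64*k - x^2 + 8*x)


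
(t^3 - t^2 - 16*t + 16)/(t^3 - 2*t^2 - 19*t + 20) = (t - 4)/(t - 5)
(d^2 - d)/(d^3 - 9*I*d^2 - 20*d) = (1 - d)/(-d^2 + 9*I*d + 20)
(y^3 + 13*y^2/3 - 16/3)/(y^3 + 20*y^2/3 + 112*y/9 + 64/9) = 3*(y - 1)/(3*y + 4)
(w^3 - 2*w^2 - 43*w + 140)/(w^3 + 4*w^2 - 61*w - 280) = (w^2 - 9*w + 20)/(w^2 - 3*w - 40)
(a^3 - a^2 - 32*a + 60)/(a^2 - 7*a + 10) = a + 6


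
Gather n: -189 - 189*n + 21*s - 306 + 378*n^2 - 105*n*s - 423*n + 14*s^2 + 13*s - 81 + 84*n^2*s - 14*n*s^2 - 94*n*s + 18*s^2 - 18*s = n^2*(84*s + 378) + n*(-14*s^2 - 199*s - 612) + 32*s^2 + 16*s - 576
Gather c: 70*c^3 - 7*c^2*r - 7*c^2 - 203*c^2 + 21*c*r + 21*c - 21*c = 70*c^3 + c^2*(-7*r - 210) + 21*c*r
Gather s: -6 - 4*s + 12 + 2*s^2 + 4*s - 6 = 2*s^2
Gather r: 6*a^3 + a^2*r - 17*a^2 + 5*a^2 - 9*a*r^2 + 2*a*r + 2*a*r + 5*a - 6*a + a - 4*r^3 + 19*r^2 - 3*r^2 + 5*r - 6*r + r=6*a^3 - 12*a^2 - 4*r^3 + r^2*(16 - 9*a) + r*(a^2 + 4*a)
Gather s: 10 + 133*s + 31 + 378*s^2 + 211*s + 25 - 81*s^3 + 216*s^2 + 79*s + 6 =-81*s^3 + 594*s^2 + 423*s + 72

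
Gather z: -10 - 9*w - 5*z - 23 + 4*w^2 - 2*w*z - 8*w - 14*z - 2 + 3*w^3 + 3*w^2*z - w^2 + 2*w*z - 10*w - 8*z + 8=3*w^3 + 3*w^2 - 27*w + z*(3*w^2 - 27) - 27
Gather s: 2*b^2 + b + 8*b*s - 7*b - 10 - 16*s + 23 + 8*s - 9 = 2*b^2 - 6*b + s*(8*b - 8) + 4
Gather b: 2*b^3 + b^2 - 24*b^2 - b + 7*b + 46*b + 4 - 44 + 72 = 2*b^3 - 23*b^2 + 52*b + 32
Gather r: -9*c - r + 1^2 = -9*c - r + 1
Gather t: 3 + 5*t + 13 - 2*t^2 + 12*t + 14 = -2*t^2 + 17*t + 30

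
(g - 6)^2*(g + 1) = g^3 - 11*g^2 + 24*g + 36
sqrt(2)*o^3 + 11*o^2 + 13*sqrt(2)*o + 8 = (o + sqrt(2))*(o + 4*sqrt(2))*(sqrt(2)*o + 1)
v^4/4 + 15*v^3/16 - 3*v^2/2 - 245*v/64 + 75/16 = (v/4 + 1)*(v - 3/2)*(v - 5/4)*(v + 5/2)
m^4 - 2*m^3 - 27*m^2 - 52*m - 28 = (m - 7)*(m + 1)*(m + 2)^2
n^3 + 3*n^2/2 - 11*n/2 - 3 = (n - 2)*(n + 1/2)*(n + 3)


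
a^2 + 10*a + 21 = (a + 3)*(a + 7)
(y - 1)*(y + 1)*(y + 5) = y^3 + 5*y^2 - y - 5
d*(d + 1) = d^2 + d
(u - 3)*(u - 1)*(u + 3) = u^3 - u^2 - 9*u + 9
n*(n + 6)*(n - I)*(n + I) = n^4 + 6*n^3 + n^2 + 6*n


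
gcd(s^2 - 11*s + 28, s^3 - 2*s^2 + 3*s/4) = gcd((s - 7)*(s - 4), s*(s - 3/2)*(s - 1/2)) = 1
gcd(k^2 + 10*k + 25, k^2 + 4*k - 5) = k + 5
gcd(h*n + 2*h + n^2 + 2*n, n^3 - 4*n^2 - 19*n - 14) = n + 2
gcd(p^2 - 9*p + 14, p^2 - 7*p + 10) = p - 2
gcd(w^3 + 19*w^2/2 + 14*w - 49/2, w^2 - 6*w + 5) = w - 1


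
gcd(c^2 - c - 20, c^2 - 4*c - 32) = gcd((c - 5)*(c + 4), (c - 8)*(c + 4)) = c + 4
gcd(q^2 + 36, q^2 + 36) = q^2 + 36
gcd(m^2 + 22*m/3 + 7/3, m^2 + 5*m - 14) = m + 7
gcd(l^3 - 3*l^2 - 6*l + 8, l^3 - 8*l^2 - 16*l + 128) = l - 4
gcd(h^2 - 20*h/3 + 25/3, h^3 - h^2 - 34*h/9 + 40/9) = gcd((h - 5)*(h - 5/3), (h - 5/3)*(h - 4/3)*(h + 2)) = h - 5/3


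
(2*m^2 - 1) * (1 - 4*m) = -8*m^3 + 2*m^2 + 4*m - 1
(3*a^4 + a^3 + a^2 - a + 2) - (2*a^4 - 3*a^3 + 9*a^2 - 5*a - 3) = a^4 + 4*a^3 - 8*a^2 + 4*a + 5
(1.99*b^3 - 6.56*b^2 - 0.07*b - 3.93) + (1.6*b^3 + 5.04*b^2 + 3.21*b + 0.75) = 3.59*b^3 - 1.52*b^2 + 3.14*b - 3.18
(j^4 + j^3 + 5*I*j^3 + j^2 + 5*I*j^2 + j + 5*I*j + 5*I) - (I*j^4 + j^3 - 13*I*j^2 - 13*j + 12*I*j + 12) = j^4 - I*j^4 + 5*I*j^3 + j^2 + 18*I*j^2 + 14*j - 7*I*j - 12 + 5*I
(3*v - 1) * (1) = 3*v - 1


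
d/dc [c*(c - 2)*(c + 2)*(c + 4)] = 4*c^3 + 12*c^2 - 8*c - 16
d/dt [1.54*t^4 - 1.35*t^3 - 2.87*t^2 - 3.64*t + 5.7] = 6.16*t^3 - 4.05*t^2 - 5.74*t - 3.64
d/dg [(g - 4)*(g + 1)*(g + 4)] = 3*g^2 + 2*g - 16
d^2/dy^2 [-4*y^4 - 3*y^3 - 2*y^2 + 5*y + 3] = -48*y^2 - 18*y - 4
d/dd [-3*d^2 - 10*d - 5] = -6*d - 10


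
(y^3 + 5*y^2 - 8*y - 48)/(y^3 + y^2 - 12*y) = (y + 4)/y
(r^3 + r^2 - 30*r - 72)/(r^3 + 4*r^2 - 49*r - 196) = (r^2 - 3*r - 18)/(r^2 - 49)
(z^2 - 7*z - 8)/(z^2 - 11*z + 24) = (z + 1)/(z - 3)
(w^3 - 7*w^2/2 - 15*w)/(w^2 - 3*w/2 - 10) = w*(w - 6)/(w - 4)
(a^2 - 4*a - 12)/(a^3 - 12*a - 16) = (a - 6)/(a^2 - 2*a - 8)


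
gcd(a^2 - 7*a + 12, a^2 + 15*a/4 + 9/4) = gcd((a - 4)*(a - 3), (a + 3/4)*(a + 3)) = 1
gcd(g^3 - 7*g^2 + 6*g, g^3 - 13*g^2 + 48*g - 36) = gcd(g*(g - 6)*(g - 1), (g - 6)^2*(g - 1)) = g^2 - 7*g + 6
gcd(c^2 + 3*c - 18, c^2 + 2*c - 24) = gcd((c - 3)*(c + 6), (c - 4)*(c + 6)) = c + 6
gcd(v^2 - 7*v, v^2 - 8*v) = v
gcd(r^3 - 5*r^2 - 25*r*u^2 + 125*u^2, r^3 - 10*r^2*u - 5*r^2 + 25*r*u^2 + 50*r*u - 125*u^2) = r^2 - 5*r*u - 5*r + 25*u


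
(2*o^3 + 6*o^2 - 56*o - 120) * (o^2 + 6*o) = 2*o^5 + 18*o^4 - 20*o^3 - 456*o^2 - 720*o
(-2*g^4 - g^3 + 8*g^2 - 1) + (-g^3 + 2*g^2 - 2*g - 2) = -2*g^4 - 2*g^3 + 10*g^2 - 2*g - 3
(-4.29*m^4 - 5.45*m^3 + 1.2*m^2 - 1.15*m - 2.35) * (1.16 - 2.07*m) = 8.8803*m^5 + 6.3051*m^4 - 8.806*m^3 + 3.7725*m^2 + 3.5305*m - 2.726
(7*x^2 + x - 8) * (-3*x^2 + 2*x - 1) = -21*x^4 + 11*x^3 + 19*x^2 - 17*x + 8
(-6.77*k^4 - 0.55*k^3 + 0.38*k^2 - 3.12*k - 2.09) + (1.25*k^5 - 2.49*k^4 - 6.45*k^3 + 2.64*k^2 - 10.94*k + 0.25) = 1.25*k^5 - 9.26*k^4 - 7.0*k^3 + 3.02*k^2 - 14.06*k - 1.84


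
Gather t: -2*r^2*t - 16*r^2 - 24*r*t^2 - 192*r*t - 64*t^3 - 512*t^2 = -16*r^2 - 64*t^3 + t^2*(-24*r - 512) + t*(-2*r^2 - 192*r)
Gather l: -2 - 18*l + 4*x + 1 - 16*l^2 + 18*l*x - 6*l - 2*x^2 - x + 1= -16*l^2 + l*(18*x - 24) - 2*x^2 + 3*x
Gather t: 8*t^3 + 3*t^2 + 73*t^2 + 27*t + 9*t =8*t^3 + 76*t^2 + 36*t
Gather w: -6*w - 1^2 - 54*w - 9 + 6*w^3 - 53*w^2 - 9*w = 6*w^3 - 53*w^2 - 69*w - 10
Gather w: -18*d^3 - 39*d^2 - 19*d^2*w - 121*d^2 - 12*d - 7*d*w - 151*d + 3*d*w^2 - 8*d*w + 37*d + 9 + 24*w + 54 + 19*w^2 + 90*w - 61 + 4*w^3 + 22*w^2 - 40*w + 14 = -18*d^3 - 160*d^2 - 126*d + 4*w^3 + w^2*(3*d + 41) + w*(-19*d^2 - 15*d + 74) + 16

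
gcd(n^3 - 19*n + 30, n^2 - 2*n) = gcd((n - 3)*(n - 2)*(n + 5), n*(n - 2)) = n - 2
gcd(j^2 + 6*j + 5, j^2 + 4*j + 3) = j + 1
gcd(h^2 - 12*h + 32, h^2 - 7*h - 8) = h - 8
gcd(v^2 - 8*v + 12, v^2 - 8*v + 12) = v^2 - 8*v + 12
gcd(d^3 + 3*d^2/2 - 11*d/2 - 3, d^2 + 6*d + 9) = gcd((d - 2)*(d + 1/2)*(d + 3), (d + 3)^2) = d + 3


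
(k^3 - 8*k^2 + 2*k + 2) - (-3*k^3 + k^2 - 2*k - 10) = 4*k^3 - 9*k^2 + 4*k + 12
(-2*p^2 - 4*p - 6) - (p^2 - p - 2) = -3*p^2 - 3*p - 4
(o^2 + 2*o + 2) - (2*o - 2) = o^2 + 4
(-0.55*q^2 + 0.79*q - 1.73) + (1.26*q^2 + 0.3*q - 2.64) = 0.71*q^2 + 1.09*q - 4.37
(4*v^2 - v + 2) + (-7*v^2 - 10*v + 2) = -3*v^2 - 11*v + 4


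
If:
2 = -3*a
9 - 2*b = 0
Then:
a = -2/3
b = 9/2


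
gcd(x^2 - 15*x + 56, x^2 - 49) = x - 7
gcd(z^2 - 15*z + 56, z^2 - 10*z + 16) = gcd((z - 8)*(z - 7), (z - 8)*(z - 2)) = z - 8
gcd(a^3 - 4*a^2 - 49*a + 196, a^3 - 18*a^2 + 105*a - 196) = a^2 - 11*a + 28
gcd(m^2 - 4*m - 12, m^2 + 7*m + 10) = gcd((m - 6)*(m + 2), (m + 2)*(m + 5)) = m + 2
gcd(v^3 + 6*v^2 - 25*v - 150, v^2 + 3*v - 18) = v + 6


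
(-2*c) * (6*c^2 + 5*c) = -12*c^3 - 10*c^2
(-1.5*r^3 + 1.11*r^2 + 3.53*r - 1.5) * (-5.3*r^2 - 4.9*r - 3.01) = 7.95*r^5 + 1.467*r^4 - 19.633*r^3 - 12.6881*r^2 - 3.2753*r + 4.515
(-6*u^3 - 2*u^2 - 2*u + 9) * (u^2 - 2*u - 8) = -6*u^5 + 10*u^4 + 50*u^3 + 29*u^2 - 2*u - 72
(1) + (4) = 5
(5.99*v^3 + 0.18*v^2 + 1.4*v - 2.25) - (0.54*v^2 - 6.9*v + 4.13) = 5.99*v^3 - 0.36*v^2 + 8.3*v - 6.38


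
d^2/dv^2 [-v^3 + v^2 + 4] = 2 - 6*v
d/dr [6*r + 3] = 6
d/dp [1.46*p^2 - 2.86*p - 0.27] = 2.92*p - 2.86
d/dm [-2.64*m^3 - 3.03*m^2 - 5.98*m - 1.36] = -7.92*m^2 - 6.06*m - 5.98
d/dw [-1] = 0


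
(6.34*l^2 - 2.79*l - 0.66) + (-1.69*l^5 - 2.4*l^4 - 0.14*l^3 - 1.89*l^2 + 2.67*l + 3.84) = -1.69*l^5 - 2.4*l^4 - 0.14*l^3 + 4.45*l^2 - 0.12*l + 3.18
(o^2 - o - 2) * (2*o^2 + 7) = 2*o^4 - 2*o^3 + 3*o^2 - 7*o - 14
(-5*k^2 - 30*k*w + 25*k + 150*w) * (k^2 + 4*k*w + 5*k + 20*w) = -5*k^4 - 50*k^3*w - 120*k^2*w^2 + 125*k^2 + 1250*k*w + 3000*w^2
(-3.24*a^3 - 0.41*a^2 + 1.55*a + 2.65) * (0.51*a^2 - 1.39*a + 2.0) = -1.6524*a^5 + 4.2945*a^4 - 5.1196*a^3 - 1.623*a^2 - 0.583499999999999*a + 5.3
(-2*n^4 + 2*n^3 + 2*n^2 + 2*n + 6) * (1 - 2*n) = 4*n^5 - 6*n^4 - 2*n^3 - 2*n^2 - 10*n + 6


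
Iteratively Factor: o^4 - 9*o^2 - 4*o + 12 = (o - 3)*(o^3 + 3*o^2 - 4) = (o - 3)*(o - 1)*(o^2 + 4*o + 4) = (o - 3)*(o - 1)*(o + 2)*(o + 2)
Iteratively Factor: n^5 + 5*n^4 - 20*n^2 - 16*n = (n)*(n^4 + 5*n^3 - 20*n - 16) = n*(n + 1)*(n^3 + 4*n^2 - 4*n - 16) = n*(n + 1)*(n + 4)*(n^2 - 4) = n*(n + 1)*(n + 2)*(n + 4)*(n - 2)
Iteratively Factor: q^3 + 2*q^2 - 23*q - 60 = (q + 4)*(q^2 - 2*q - 15) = (q + 3)*(q + 4)*(q - 5)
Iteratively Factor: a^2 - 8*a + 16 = (a - 4)*(a - 4)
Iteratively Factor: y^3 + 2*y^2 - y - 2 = (y + 1)*(y^2 + y - 2) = (y - 1)*(y + 1)*(y + 2)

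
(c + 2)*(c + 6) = c^2 + 8*c + 12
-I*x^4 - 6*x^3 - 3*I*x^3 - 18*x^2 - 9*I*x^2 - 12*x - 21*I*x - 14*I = (x + 1)*(x + 2)*(x - 7*I)*(-I*x + 1)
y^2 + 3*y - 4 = (y - 1)*(y + 4)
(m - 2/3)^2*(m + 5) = m^3 + 11*m^2/3 - 56*m/9 + 20/9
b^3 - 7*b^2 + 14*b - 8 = (b - 4)*(b - 2)*(b - 1)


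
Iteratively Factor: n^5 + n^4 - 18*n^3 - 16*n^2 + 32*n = (n - 1)*(n^4 + 2*n^3 - 16*n^2 - 32*n) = (n - 4)*(n - 1)*(n^3 + 6*n^2 + 8*n) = (n - 4)*(n - 1)*(n + 4)*(n^2 + 2*n) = n*(n - 4)*(n - 1)*(n + 4)*(n + 2)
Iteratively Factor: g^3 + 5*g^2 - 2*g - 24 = (g - 2)*(g^2 + 7*g + 12) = (g - 2)*(g + 3)*(g + 4)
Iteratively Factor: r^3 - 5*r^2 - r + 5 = (r + 1)*(r^2 - 6*r + 5) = (r - 5)*(r + 1)*(r - 1)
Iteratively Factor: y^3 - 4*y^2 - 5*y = (y + 1)*(y^2 - 5*y) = (y - 5)*(y + 1)*(y)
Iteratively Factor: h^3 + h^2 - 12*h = (h)*(h^2 + h - 12) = h*(h - 3)*(h + 4)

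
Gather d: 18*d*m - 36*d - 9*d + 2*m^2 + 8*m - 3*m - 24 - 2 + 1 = d*(18*m - 45) + 2*m^2 + 5*m - 25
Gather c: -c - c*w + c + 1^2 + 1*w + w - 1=-c*w + 2*w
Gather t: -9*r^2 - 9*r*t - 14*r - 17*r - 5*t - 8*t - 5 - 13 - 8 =-9*r^2 - 31*r + t*(-9*r - 13) - 26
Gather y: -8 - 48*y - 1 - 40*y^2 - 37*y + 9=-40*y^2 - 85*y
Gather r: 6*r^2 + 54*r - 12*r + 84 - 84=6*r^2 + 42*r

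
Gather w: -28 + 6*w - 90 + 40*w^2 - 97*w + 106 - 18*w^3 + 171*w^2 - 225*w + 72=-18*w^3 + 211*w^2 - 316*w + 60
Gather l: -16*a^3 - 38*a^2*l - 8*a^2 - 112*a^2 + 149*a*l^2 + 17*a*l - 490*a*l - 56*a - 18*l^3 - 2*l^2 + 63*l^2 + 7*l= -16*a^3 - 120*a^2 - 56*a - 18*l^3 + l^2*(149*a + 61) + l*(-38*a^2 - 473*a + 7)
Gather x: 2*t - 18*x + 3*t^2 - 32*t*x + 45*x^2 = 3*t^2 + 2*t + 45*x^2 + x*(-32*t - 18)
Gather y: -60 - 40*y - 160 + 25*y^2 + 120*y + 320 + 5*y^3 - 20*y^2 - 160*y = 5*y^3 + 5*y^2 - 80*y + 100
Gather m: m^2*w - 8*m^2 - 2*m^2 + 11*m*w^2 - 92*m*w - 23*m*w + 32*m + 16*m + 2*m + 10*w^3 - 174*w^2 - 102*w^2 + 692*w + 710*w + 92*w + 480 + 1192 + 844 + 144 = m^2*(w - 10) + m*(11*w^2 - 115*w + 50) + 10*w^3 - 276*w^2 + 1494*w + 2660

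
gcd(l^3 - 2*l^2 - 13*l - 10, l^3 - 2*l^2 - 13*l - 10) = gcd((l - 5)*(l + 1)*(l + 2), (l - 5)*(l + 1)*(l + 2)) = l^3 - 2*l^2 - 13*l - 10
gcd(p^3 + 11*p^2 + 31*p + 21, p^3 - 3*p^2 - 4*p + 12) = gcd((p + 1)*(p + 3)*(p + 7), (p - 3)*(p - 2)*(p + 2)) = 1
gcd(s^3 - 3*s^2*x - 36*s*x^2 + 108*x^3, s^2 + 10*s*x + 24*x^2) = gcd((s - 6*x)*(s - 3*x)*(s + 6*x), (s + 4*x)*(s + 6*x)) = s + 6*x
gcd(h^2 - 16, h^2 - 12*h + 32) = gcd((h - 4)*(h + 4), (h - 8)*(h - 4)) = h - 4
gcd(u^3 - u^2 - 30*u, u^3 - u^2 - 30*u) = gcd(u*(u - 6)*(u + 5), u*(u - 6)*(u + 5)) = u^3 - u^2 - 30*u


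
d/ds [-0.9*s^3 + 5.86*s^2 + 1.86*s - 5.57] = -2.7*s^2 + 11.72*s + 1.86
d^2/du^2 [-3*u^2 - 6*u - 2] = -6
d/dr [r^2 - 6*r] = 2*r - 6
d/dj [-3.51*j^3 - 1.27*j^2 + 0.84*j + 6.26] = -10.53*j^2 - 2.54*j + 0.84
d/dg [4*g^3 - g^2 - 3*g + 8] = 12*g^2 - 2*g - 3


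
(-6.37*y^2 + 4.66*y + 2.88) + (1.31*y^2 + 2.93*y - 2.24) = -5.06*y^2 + 7.59*y + 0.64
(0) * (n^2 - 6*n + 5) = 0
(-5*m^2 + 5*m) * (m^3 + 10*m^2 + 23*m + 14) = -5*m^5 - 45*m^4 - 65*m^3 + 45*m^2 + 70*m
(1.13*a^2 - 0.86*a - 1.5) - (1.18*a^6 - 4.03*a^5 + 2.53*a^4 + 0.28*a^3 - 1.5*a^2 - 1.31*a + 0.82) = -1.18*a^6 + 4.03*a^5 - 2.53*a^4 - 0.28*a^3 + 2.63*a^2 + 0.45*a - 2.32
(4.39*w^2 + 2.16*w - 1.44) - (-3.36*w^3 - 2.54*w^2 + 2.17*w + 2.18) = 3.36*w^3 + 6.93*w^2 - 0.00999999999999979*w - 3.62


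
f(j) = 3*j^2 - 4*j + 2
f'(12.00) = 68.00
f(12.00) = 386.00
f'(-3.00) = -22.00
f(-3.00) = 41.00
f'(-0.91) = -9.46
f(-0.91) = 8.12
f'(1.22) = 3.32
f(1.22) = 1.59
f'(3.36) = 16.16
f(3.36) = 22.43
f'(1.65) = 5.90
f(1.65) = 3.57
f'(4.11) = 20.66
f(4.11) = 36.24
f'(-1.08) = -10.48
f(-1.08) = 9.82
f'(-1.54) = -13.24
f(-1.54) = 15.27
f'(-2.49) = -18.94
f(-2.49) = 30.56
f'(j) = 6*j - 4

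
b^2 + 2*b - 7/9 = (b - 1/3)*(b + 7/3)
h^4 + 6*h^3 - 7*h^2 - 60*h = h*(h - 3)*(h + 4)*(h + 5)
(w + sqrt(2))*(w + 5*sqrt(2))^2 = w^3 + 11*sqrt(2)*w^2 + 70*w + 50*sqrt(2)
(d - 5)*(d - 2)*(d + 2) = d^3 - 5*d^2 - 4*d + 20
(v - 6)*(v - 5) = v^2 - 11*v + 30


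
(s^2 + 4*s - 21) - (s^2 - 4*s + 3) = 8*s - 24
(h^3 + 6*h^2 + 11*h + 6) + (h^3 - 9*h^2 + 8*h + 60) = 2*h^3 - 3*h^2 + 19*h + 66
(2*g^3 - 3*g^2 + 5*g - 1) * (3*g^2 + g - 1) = 6*g^5 - 7*g^4 + 10*g^3 + 5*g^2 - 6*g + 1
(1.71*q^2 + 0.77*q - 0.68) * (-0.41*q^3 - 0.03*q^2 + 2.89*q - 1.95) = -0.7011*q^5 - 0.367*q^4 + 5.1976*q^3 - 1.0888*q^2 - 3.4667*q + 1.326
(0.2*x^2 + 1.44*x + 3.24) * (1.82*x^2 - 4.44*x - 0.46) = 0.364*x^4 + 1.7328*x^3 - 0.588799999999999*x^2 - 15.048*x - 1.4904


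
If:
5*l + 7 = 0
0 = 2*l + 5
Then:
No Solution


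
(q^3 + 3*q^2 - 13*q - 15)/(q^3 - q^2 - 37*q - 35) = (q - 3)/(q - 7)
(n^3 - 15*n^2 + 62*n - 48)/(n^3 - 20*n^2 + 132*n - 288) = (n - 1)/(n - 6)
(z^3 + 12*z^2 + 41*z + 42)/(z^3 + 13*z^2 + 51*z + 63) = (z + 2)/(z + 3)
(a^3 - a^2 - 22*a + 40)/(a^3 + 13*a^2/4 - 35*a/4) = 4*(a^2 - 6*a + 8)/(a*(4*a - 7))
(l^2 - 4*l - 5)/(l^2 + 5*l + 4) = (l - 5)/(l + 4)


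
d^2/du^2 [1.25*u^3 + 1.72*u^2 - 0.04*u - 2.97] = 7.5*u + 3.44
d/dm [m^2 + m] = 2*m + 1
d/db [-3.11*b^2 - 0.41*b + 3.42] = -6.22*b - 0.41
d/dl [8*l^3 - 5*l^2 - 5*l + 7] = 24*l^2 - 10*l - 5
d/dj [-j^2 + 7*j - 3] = 7 - 2*j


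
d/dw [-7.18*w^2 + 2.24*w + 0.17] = 2.24 - 14.36*w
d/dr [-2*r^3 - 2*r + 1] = -6*r^2 - 2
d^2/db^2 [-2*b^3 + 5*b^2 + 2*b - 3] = 10 - 12*b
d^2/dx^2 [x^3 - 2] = 6*x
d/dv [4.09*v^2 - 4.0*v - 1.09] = 8.18*v - 4.0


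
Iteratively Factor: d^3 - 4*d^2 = (d - 4)*(d^2) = d*(d - 4)*(d)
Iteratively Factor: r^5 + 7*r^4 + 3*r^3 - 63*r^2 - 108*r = (r)*(r^4 + 7*r^3 + 3*r^2 - 63*r - 108) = r*(r - 3)*(r^3 + 10*r^2 + 33*r + 36) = r*(r - 3)*(r + 3)*(r^2 + 7*r + 12) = r*(r - 3)*(r + 3)*(r + 4)*(r + 3)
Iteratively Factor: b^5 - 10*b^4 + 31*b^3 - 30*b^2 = (b - 3)*(b^4 - 7*b^3 + 10*b^2) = (b - 5)*(b - 3)*(b^3 - 2*b^2) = b*(b - 5)*(b - 3)*(b^2 - 2*b) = b^2*(b - 5)*(b - 3)*(b - 2)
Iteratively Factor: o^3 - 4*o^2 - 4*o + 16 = (o + 2)*(o^2 - 6*o + 8) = (o - 4)*(o + 2)*(o - 2)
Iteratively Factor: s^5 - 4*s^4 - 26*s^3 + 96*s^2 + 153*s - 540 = (s + 3)*(s^4 - 7*s^3 - 5*s^2 + 111*s - 180) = (s - 3)*(s + 3)*(s^3 - 4*s^2 - 17*s + 60) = (s - 3)^2*(s + 3)*(s^2 - s - 20) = (s - 5)*(s - 3)^2*(s + 3)*(s + 4)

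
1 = 1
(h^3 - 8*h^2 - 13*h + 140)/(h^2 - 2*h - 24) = (h^2 - 12*h + 35)/(h - 6)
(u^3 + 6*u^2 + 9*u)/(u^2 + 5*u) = (u^2 + 6*u + 9)/(u + 5)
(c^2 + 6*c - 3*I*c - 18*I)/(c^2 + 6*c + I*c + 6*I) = (c - 3*I)/(c + I)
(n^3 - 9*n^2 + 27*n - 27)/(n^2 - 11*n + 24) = (n^2 - 6*n + 9)/(n - 8)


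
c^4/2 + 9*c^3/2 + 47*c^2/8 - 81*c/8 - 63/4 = (c/2 + 1)*(c - 3/2)*(c + 3/2)*(c + 7)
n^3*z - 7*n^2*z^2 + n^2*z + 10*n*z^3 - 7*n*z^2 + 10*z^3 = (n - 5*z)*(n - 2*z)*(n*z + z)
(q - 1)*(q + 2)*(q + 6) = q^3 + 7*q^2 + 4*q - 12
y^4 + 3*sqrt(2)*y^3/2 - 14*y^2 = y^2*(y - 2*sqrt(2))*(y + 7*sqrt(2)/2)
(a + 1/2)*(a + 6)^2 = a^3 + 25*a^2/2 + 42*a + 18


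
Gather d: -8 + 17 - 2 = 7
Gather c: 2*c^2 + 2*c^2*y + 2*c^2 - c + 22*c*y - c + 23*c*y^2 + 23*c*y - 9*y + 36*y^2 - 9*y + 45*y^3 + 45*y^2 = c^2*(2*y + 4) + c*(23*y^2 + 45*y - 2) + 45*y^3 + 81*y^2 - 18*y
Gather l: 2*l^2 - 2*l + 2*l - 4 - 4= 2*l^2 - 8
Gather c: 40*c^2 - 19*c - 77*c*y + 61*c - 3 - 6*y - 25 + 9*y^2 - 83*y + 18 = 40*c^2 + c*(42 - 77*y) + 9*y^2 - 89*y - 10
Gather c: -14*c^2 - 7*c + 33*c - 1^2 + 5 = -14*c^2 + 26*c + 4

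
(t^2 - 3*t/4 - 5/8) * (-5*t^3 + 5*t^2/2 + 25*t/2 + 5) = -5*t^5 + 25*t^4/4 + 55*t^3/4 - 95*t^2/16 - 185*t/16 - 25/8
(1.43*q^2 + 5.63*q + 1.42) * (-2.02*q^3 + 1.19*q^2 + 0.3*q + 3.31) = -2.8886*q^5 - 9.6709*q^4 + 4.2603*q^3 + 8.1121*q^2 + 19.0613*q + 4.7002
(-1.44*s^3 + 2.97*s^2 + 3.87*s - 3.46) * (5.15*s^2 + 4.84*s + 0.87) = -7.416*s^5 + 8.3259*s^4 + 33.0525*s^3 + 3.4957*s^2 - 13.3795*s - 3.0102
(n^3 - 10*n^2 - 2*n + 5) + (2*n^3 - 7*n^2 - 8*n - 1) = 3*n^3 - 17*n^2 - 10*n + 4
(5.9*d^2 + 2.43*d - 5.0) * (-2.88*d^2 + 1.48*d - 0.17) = -16.992*d^4 + 1.7336*d^3 + 16.9934*d^2 - 7.8131*d + 0.85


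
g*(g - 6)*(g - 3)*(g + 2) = g^4 - 7*g^3 + 36*g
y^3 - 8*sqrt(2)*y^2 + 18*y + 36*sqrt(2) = (y - 6*sqrt(2))*(y - 3*sqrt(2))*(y + sqrt(2))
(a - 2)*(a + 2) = a^2 - 4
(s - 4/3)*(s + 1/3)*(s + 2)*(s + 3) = s^4 + 4*s^3 + 5*s^2/9 - 74*s/9 - 8/3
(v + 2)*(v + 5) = v^2 + 7*v + 10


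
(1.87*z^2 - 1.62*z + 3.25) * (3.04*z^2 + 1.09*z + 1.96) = 5.6848*z^4 - 2.8865*z^3 + 11.7794*z^2 + 0.3673*z + 6.37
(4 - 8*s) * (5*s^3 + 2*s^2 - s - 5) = -40*s^4 + 4*s^3 + 16*s^2 + 36*s - 20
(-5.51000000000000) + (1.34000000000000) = -4.17000000000000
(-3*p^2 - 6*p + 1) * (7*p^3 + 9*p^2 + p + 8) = -21*p^5 - 69*p^4 - 50*p^3 - 21*p^2 - 47*p + 8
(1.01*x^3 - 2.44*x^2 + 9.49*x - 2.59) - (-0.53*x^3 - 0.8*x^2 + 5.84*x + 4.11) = 1.54*x^3 - 1.64*x^2 + 3.65*x - 6.7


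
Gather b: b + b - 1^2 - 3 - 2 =2*b - 6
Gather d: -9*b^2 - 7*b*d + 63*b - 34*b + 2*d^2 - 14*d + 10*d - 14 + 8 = -9*b^2 + 29*b + 2*d^2 + d*(-7*b - 4) - 6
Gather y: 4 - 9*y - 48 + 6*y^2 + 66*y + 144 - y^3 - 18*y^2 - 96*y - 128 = -y^3 - 12*y^2 - 39*y - 28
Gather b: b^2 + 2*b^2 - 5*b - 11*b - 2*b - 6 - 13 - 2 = 3*b^2 - 18*b - 21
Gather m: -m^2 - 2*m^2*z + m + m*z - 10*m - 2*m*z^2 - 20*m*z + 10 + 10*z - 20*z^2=m^2*(-2*z - 1) + m*(-2*z^2 - 19*z - 9) - 20*z^2 + 10*z + 10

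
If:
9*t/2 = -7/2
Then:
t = -7/9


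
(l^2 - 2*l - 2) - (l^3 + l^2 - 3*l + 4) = -l^3 + l - 6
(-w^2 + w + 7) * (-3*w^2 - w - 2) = 3*w^4 - 2*w^3 - 20*w^2 - 9*w - 14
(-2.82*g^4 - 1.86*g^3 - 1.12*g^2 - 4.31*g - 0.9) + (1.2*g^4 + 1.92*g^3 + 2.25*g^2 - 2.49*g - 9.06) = -1.62*g^4 + 0.0599999999999998*g^3 + 1.13*g^2 - 6.8*g - 9.96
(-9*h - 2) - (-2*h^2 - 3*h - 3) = 2*h^2 - 6*h + 1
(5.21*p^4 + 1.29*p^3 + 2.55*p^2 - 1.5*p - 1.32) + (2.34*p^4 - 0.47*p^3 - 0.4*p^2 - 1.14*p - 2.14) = 7.55*p^4 + 0.82*p^3 + 2.15*p^2 - 2.64*p - 3.46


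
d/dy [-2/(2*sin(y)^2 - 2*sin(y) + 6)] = (2*sin(y) - 1)*cos(y)/(sin(y)^2 - sin(y) + 3)^2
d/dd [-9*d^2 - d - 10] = -18*d - 1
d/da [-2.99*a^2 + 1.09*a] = 1.09 - 5.98*a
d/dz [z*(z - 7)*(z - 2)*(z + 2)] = 4*z^3 - 21*z^2 - 8*z + 28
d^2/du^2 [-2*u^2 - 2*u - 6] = -4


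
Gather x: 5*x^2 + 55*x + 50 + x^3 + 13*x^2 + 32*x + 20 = x^3 + 18*x^2 + 87*x + 70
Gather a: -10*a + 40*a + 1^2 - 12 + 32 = 30*a + 21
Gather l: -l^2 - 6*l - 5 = -l^2 - 6*l - 5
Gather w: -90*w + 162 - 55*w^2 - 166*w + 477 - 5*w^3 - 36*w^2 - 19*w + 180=-5*w^3 - 91*w^2 - 275*w + 819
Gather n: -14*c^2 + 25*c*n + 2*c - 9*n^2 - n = -14*c^2 + 2*c - 9*n^2 + n*(25*c - 1)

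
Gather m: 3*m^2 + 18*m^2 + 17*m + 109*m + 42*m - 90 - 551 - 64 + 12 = 21*m^2 + 168*m - 693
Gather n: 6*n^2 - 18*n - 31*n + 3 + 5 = 6*n^2 - 49*n + 8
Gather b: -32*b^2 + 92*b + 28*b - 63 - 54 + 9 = -32*b^2 + 120*b - 108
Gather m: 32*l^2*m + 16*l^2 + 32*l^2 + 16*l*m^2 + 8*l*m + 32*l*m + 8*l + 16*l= 48*l^2 + 16*l*m^2 + 24*l + m*(32*l^2 + 40*l)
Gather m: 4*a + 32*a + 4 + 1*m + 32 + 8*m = 36*a + 9*m + 36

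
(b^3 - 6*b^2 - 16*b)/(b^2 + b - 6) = b*(b^2 - 6*b - 16)/(b^2 + b - 6)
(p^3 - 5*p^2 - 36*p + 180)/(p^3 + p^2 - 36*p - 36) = (p - 5)/(p + 1)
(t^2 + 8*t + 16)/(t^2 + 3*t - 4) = (t + 4)/(t - 1)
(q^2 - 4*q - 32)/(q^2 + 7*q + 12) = (q - 8)/(q + 3)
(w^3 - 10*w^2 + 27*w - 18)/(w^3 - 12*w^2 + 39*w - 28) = (w^2 - 9*w + 18)/(w^2 - 11*w + 28)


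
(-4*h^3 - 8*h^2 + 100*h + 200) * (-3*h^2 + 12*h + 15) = 12*h^5 - 24*h^4 - 456*h^3 + 480*h^2 + 3900*h + 3000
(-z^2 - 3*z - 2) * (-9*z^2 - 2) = 9*z^4 + 27*z^3 + 20*z^2 + 6*z + 4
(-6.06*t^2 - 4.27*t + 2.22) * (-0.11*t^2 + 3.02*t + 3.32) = 0.6666*t^4 - 17.8315*t^3 - 33.2588*t^2 - 7.472*t + 7.3704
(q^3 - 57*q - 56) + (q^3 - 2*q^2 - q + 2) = 2*q^3 - 2*q^2 - 58*q - 54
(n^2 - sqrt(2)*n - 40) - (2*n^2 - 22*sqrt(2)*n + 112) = -n^2 + 21*sqrt(2)*n - 152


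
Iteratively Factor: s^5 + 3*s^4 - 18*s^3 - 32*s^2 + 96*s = (s - 2)*(s^4 + 5*s^3 - 8*s^2 - 48*s) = s*(s - 2)*(s^3 + 5*s^2 - 8*s - 48) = s*(s - 2)*(s + 4)*(s^2 + s - 12) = s*(s - 3)*(s - 2)*(s + 4)*(s + 4)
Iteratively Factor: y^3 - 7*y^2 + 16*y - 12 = (y - 3)*(y^2 - 4*y + 4) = (y - 3)*(y - 2)*(y - 2)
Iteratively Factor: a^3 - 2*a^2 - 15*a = (a + 3)*(a^2 - 5*a) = (a - 5)*(a + 3)*(a)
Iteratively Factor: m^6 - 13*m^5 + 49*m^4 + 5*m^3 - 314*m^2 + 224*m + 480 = (m - 5)*(m^5 - 8*m^4 + 9*m^3 + 50*m^2 - 64*m - 96) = (m - 5)*(m + 2)*(m^4 - 10*m^3 + 29*m^2 - 8*m - 48) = (m - 5)*(m - 4)*(m + 2)*(m^3 - 6*m^2 + 5*m + 12) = (m - 5)*(m - 4)*(m + 1)*(m + 2)*(m^2 - 7*m + 12) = (m - 5)*(m - 4)^2*(m + 1)*(m + 2)*(m - 3)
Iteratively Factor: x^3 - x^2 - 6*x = (x - 3)*(x^2 + 2*x) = x*(x - 3)*(x + 2)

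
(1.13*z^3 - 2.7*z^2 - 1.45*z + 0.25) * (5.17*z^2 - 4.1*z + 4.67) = 5.8421*z^5 - 18.592*z^4 + 8.8506*z^3 - 5.3715*z^2 - 7.7965*z + 1.1675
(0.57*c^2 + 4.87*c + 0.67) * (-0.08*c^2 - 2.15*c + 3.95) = -0.0456*c^4 - 1.6151*c^3 - 8.2726*c^2 + 17.796*c + 2.6465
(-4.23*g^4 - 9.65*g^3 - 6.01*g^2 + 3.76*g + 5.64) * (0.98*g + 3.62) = -4.1454*g^5 - 24.7696*g^4 - 40.8228*g^3 - 18.0714*g^2 + 19.1384*g + 20.4168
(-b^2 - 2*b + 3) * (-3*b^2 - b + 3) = 3*b^4 + 7*b^3 - 10*b^2 - 9*b + 9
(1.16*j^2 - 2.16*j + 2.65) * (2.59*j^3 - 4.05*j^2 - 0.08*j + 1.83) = 3.0044*j^5 - 10.2924*j^4 + 15.5187*j^3 - 8.4369*j^2 - 4.1648*j + 4.8495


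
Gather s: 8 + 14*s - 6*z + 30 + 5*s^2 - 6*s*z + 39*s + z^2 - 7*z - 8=5*s^2 + s*(53 - 6*z) + z^2 - 13*z + 30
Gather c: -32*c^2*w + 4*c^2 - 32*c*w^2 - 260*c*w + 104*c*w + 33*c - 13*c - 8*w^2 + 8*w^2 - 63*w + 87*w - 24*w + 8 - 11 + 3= c^2*(4 - 32*w) + c*(-32*w^2 - 156*w + 20)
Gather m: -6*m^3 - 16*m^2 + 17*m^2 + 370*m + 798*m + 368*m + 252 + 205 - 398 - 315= -6*m^3 + m^2 + 1536*m - 256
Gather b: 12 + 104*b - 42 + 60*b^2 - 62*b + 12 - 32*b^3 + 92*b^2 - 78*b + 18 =-32*b^3 + 152*b^2 - 36*b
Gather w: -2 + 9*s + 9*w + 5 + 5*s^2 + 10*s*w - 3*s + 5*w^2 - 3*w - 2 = 5*s^2 + 6*s + 5*w^2 + w*(10*s + 6) + 1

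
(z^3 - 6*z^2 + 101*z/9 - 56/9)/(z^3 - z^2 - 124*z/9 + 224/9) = (z - 1)/(z + 4)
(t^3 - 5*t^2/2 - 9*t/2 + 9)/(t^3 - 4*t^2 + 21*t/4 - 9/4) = 2*(t^2 - t - 6)/(2*t^2 - 5*t + 3)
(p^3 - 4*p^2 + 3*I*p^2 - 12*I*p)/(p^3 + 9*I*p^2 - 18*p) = (p - 4)/(p + 6*I)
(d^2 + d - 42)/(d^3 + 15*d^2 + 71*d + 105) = (d - 6)/(d^2 + 8*d + 15)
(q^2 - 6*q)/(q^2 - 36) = q/(q + 6)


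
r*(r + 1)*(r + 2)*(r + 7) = r^4 + 10*r^3 + 23*r^2 + 14*r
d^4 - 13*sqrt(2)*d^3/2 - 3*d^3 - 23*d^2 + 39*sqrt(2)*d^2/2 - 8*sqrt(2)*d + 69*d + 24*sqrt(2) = (d - 3)*(d - 8*sqrt(2))*(sqrt(2)*d/2 + 1)*(sqrt(2)*d + 1)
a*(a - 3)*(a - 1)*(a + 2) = a^4 - 2*a^3 - 5*a^2 + 6*a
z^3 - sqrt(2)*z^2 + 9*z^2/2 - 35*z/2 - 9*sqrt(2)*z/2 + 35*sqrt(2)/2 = (z - 5/2)*(z + 7)*(z - sqrt(2))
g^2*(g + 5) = g^3 + 5*g^2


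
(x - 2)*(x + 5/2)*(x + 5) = x^3 + 11*x^2/2 - 5*x/2 - 25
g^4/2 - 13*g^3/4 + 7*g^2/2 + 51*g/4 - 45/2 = (g/2 + 1)*(g - 3)^2*(g - 5/2)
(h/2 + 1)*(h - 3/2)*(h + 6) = h^3/2 + 13*h^2/4 - 9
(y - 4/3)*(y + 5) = y^2 + 11*y/3 - 20/3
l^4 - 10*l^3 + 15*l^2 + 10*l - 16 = (l - 8)*(l - 2)*(l - 1)*(l + 1)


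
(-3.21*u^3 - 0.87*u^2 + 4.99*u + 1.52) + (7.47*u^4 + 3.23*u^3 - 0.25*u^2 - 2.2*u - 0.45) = 7.47*u^4 + 0.02*u^3 - 1.12*u^2 + 2.79*u + 1.07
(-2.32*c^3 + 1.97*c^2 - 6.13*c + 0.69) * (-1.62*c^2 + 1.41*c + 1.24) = 3.7584*c^5 - 6.4626*c^4 + 9.8315*c^3 - 7.3183*c^2 - 6.6283*c + 0.8556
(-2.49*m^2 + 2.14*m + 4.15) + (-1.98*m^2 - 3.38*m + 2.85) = -4.47*m^2 - 1.24*m + 7.0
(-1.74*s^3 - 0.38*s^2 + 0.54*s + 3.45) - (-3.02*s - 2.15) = -1.74*s^3 - 0.38*s^2 + 3.56*s + 5.6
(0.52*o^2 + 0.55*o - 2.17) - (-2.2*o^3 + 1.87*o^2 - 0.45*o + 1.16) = 2.2*o^3 - 1.35*o^2 + 1.0*o - 3.33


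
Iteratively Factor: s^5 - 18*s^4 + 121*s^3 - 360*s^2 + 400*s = (s - 4)*(s^4 - 14*s^3 + 65*s^2 - 100*s) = s*(s - 4)*(s^3 - 14*s^2 + 65*s - 100) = s*(s - 5)*(s - 4)*(s^2 - 9*s + 20) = s*(s - 5)^2*(s - 4)*(s - 4)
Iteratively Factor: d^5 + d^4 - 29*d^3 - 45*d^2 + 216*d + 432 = (d + 3)*(d^4 - 2*d^3 - 23*d^2 + 24*d + 144) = (d - 4)*(d + 3)*(d^3 + 2*d^2 - 15*d - 36) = (d - 4)*(d + 3)^2*(d^2 - d - 12) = (d - 4)^2*(d + 3)^2*(d + 3)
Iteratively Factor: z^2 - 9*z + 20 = (z - 4)*(z - 5)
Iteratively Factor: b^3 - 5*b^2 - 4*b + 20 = (b + 2)*(b^2 - 7*b + 10) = (b - 2)*(b + 2)*(b - 5)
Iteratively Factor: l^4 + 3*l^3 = (l)*(l^3 + 3*l^2) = l*(l + 3)*(l^2) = l^2*(l + 3)*(l)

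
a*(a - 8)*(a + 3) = a^3 - 5*a^2 - 24*a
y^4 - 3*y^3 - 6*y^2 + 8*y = y*(y - 4)*(y - 1)*(y + 2)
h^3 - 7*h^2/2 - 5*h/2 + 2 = (h - 4)*(h - 1/2)*(h + 1)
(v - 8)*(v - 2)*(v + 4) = v^3 - 6*v^2 - 24*v + 64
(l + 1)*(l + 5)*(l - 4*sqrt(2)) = l^3 - 4*sqrt(2)*l^2 + 6*l^2 - 24*sqrt(2)*l + 5*l - 20*sqrt(2)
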